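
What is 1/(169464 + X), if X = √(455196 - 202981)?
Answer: 169464/28717795081 - √252215/28717795081 ≈ 5.8835e-6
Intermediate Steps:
X = √252215 ≈ 502.21
1/(169464 + X) = 1/(169464 + √252215)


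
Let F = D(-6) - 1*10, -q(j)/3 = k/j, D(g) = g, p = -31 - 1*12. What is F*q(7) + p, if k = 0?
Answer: -43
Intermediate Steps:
p = -43 (p = -31 - 12 = -43)
q(j) = 0 (q(j) = -0/j = -3*0 = 0)
F = -16 (F = -6 - 1*10 = -6 - 10 = -16)
F*q(7) + p = -16*0 - 43 = 0 - 43 = -43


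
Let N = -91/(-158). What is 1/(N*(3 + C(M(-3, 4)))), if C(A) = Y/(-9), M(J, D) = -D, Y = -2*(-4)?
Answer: 1422/1729 ≈ 0.82244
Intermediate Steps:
Y = 8
C(A) = -8/9 (C(A) = 8/(-9) = 8*(-1/9) = -8/9)
N = 91/158 (N = -91*(-1/158) = 91/158 ≈ 0.57595)
1/(N*(3 + C(M(-3, 4)))) = 1/(91*(3 - 8/9)/158) = 1/((91/158)*(19/9)) = 1/(1729/1422) = 1422/1729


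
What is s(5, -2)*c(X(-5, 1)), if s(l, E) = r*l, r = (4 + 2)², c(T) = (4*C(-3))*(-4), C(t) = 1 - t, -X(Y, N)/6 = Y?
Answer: -11520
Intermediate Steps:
X(Y, N) = -6*Y
c(T) = -64 (c(T) = (4*(1 - 1*(-3)))*(-4) = (4*(1 + 3))*(-4) = (4*4)*(-4) = 16*(-4) = -64)
r = 36 (r = 6² = 36)
s(l, E) = 36*l
s(5, -2)*c(X(-5, 1)) = (36*5)*(-64) = 180*(-64) = -11520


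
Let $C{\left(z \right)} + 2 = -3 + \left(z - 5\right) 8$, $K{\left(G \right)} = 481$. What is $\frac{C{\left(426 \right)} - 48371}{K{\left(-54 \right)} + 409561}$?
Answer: $- \frac{22504}{205021} \approx -0.10976$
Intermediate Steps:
$C{\left(z \right)} = -45 + 8 z$ ($C{\left(z \right)} = -2 + \left(-3 + \left(z - 5\right) 8\right) = -2 + \left(-3 + \left(-5 + z\right) 8\right) = -2 + \left(-3 + \left(-40 + 8 z\right)\right) = -2 + \left(-43 + 8 z\right) = -45 + 8 z$)
$\frac{C{\left(426 \right)} - 48371}{K{\left(-54 \right)} + 409561} = \frac{\left(-45 + 8 \cdot 426\right) - 48371}{481 + 409561} = \frac{\left(-45 + 3408\right) - 48371}{410042} = \left(3363 - 48371\right) \frac{1}{410042} = \left(-45008\right) \frac{1}{410042} = - \frac{22504}{205021}$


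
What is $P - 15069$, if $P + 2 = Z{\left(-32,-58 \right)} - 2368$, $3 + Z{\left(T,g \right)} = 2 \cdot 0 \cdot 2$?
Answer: $-17442$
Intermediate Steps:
$Z{\left(T,g \right)} = -3$ ($Z{\left(T,g \right)} = -3 + 2 \cdot 0 \cdot 2 = -3 + 0 \cdot 2 = -3 + 0 = -3$)
$P = -2373$ ($P = -2 - 2371 = -2373$)
$P - 15069 = -2373 - 15069 = -17442$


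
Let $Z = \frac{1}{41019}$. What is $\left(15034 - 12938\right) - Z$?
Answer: $\frac{85975823}{41019} \approx 2096.0$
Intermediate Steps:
$Z = \frac{1}{41019} \approx 2.4379 \cdot 10^{-5}$
$\left(15034 - 12938\right) - Z = \left(15034 - 12938\right) - \frac{1}{41019} = 2096 - \frac{1}{41019} = \frac{85975823}{41019}$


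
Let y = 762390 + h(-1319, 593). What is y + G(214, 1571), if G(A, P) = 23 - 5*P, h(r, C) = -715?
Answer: 753843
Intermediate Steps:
y = 761675 (y = 762390 - 715 = 761675)
y + G(214, 1571) = 761675 + (23 - 5*1571) = 761675 + (23 - 7855) = 761675 - 7832 = 753843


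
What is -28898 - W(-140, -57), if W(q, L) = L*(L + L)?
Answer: -35396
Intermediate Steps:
W(q, L) = 2*L**2 (W(q, L) = L*(2*L) = 2*L**2)
-28898 - W(-140, -57) = -28898 - 2*(-57)**2 = -28898 - 2*3249 = -28898 - 1*6498 = -28898 - 6498 = -35396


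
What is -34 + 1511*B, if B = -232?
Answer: -350586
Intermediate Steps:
-34 + 1511*B = -34 + 1511*(-232) = -34 - 350552 = -350586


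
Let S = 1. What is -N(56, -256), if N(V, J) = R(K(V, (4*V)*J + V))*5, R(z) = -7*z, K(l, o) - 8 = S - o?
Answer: 2005395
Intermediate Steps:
K(l, o) = 9 - o (K(l, o) = 8 + (1 - o) = 9 - o)
N(V, J) = -315 + 35*V + 140*J*V (N(V, J) = -7*(9 - ((4*V)*J + V))*5 = -7*(9 - (4*J*V + V))*5 = -7*(9 - (V + 4*J*V))*5 = -7*(9 + (-V - 4*J*V))*5 = -7*(9 - V - 4*J*V)*5 = (-63 + 7*V + 28*J*V)*5 = -315 + 35*V + 140*J*V)
-N(56, -256) = -(-315 + 35*56*(1 + 4*(-256))) = -(-315 + 35*56*(1 - 1024)) = -(-315 + 35*56*(-1023)) = -(-315 - 2005080) = -1*(-2005395) = 2005395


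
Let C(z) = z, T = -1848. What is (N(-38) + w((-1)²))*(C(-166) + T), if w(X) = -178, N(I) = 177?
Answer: 2014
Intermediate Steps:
(N(-38) + w((-1)²))*(C(-166) + T) = (177 - 178)*(-166 - 1848) = -1*(-2014) = 2014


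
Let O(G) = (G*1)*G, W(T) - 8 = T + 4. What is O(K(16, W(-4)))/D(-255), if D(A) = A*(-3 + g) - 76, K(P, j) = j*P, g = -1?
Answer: 1024/59 ≈ 17.356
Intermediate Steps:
W(T) = 12 + T (W(T) = 8 + (T + 4) = 8 + (4 + T) = 12 + T)
K(P, j) = P*j
O(G) = G**2 (O(G) = G*G = G**2)
D(A) = -76 - 4*A (D(A) = A*(-3 - 1) - 76 = A*(-4) - 76 = -4*A - 76 = -76 - 4*A)
O(K(16, W(-4)))/D(-255) = (16*(12 - 4))**2/(-76 - 4*(-255)) = (16*8)**2/(-76 + 1020) = 128**2/944 = 16384*(1/944) = 1024/59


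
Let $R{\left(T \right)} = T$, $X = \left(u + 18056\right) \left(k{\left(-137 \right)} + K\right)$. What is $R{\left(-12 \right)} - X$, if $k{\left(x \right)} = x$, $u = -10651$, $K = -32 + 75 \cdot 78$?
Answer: $-42067817$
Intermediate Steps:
$K = 5818$ ($K = -32 + 5850 = 5818$)
$X = 42067805$ ($X = \left(-10651 + 18056\right) \left(-137 + 5818\right) = 7405 \cdot 5681 = 42067805$)
$R{\left(-12 \right)} - X = -12 - 42067805 = -42067817$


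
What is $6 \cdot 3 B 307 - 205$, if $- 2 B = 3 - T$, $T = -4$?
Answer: $-19546$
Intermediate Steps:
$B = - \frac{7}{2}$ ($B = - \frac{3 - -4}{2} = - \frac{3 + 4}{2} = \left(- \frac{1}{2}\right) 7 = - \frac{7}{2} \approx -3.5$)
$6 \cdot 3 B 307 - 205 = 6 \cdot 3 \left(- \frac{7}{2}\right) 307 - 205 = 18 \left(- \frac{7}{2}\right) 307 - 205 = \left(-63\right) 307 - 205 = -19341 - 205 = -19546$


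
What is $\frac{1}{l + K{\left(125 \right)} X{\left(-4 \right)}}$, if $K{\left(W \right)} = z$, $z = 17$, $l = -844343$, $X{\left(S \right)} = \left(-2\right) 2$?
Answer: $- \frac{1}{844411} \approx -1.1843 \cdot 10^{-6}$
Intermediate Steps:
$X{\left(S \right)} = -4$
$K{\left(W \right)} = 17$
$\frac{1}{l + K{\left(125 \right)} X{\left(-4 \right)}} = \frac{1}{-844343 + 17 \left(-4\right)} = \frac{1}{-844343 - 68} = \frac{1}{-844411} = - \frac{1}{844411}$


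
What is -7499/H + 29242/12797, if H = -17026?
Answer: 593838995/217881722 ≈ 2.7255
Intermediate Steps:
-7499/H + 29242/12797 = -7499/(-17026) + 29242/12797 = -7499*(-1/17026) + 29242*(1/12797) = 7499/17026 + 29242/12797 = 593838995/217881722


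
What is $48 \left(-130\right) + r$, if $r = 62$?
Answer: $-6178$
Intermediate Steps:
$48 \left(-130\right) + r = 48 \left(-130\right) + 62 = -6240 + 62 = -6178$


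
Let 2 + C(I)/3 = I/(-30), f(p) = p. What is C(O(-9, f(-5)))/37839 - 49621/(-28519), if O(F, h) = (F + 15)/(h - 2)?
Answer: 21903470744/12589855145 ≈ 1.7398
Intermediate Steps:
O(F, h) = (15 + F)/(-2 + h)
C(I) = -6 - I/10 (C(I) = -6 + 3*(I/(-30)) = -6 + 3*(I*(-1/30)) = -6 + 3*(-I/30) = -6 - I/10)
C(O(-9, f(-5)))/37839 - 49621/(-28519) = (-6 - (15 - 9)/(10*(-2 - 5)))/37839 - 49621/(-28519) = (-6 - 6/(10*(-7)))*(1/37839) - 49621*(-1/28519) = (-6 - (-1)*6/70)*(1/37839) + 49621/28519 = (-6 - 1/10*(-6/7))*(1/37839) + 49621/28519 = (-6 + 3/35)*(1/37839) + 49621/28519 = -207/35*1/37839 + 49621/28519 = -69/441455 + 49621/28519 = 21903470744/12589855145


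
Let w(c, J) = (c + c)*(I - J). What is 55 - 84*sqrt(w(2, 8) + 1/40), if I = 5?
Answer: 55 - 21*I*sqrt(4790)/5 ≈ 55.0 - 290.68*I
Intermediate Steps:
w(c, J) = 2*c*(5 - J) (w(c, J) = (c + c)*(5 - J) = (2*c)*(5 - J) = 2*c*(5 - J))
55 - 84*sqrt(w(2, 8) + 1/40) = 55 - 84*sqrt(2*2*(5 - 1*8) + 1/40) = 55 - 84*sqrt(2*2*(5 - 8) + 1/40) = 55 - 84*sqrt(2*2*(-3) + 1/40) = 55 - 84*sqrt(-12 + 1/40) = 55 - 21*I*sqrt(4790)/5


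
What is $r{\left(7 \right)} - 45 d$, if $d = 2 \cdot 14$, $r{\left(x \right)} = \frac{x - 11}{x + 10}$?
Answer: $- \frac{21424}{17} \approx -1260.2$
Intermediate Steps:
$r{\left(x \right)} = \frac{-11 + x}{10 + x}$
$d = 28$
$r{\left(7 \right)} - 45 d = \frac{-11 + 7}{10 + 7} - 1260 = \frac{1}{17} \left(-4\right) - 1260 = - \frac{4}{17} - 1260 = - \frac{21424}{17}$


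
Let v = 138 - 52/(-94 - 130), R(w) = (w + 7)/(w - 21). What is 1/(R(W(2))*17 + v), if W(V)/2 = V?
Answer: 56/7125 ≈ 0.0078596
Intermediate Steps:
W(V) = 2*V
R(w) = (7 + w)/(-21 + w)
v = 7741/56 (v = 138 - 52/(-224) = 138 - 52*(-1/224) = 138 + 13/56 = 7741/56 ≈ 138.23)
1/(R(W(2))*17 + v) = 1/(((7 + 2*2)/(-21 + 2*2))*17 + 7741/56) = 1/(((7 + 4)/(-21 + 4))*17 + 7741/56) = 1/((11/(-17))*17 + 7741/56) = 1/(-1/17*11*17 + 7741/56) = 1/(-11/17*17 + 7741/56) = 1/(-11 + 7741/56) = 1/(7125/56) = 56/7125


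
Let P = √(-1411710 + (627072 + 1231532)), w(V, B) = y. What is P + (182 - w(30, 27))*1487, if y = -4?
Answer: 276582 + √446894 ≈ 2.7725e+5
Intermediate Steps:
w(V, B) = -4
P = √446894 (P = √(-1411710 + 1858604) = √446894 ≈ 668.50)
P + (182 - w(30, 27))*1487 = √446894 + (182 - 1*(-4))*1487 = √446894 + (182 + 4)*1487 = √446894 + 186*1487 = √446894 + 276582 = 276582 + √446894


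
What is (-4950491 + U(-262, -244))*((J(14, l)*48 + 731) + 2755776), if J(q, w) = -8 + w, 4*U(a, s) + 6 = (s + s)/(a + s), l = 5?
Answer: -6904548969265129/506 ≈ -1.3645e+13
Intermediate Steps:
U(a, s) = -3/2 + s/(2*(a + s)) (U(a, s) = -3/2 + ((s + s)/(a + s))/4 = -3/2 + ((2*s)/(a + s))/4 = -3/2 + (2*s/(a + s))/4 = -3/2 + s/(2*(a + s)))
(-4950491 + U(-262, -244))*((J(14, l)*48 + 731) + 2755776) = (-4950491 + (-1*(-244) - 3/2*(-262))/(-262 - 244))*(((-8 + 5)*48 + 731) + 2755776) = (-4950491 + (244 + 393)/(-506))*((-3*48 + 731) + 2755776) = (-4950491 - 1/506*637)*((-144 + 731) + 2755776) = (-4950491 - 637/506)*(587 + 2755776) = -2504949083/506*2756363 = -6904548969265129/506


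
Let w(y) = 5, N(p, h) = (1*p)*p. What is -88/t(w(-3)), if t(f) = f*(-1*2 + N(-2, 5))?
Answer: -44/5 ≈ -8.8000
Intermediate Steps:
N(p, h) = p² (N(p, h) = p*p = p²)
t(f) = 2*f (t(f) = f*(-1*2 + (-2)²) = f*(-2 + 4) = f*2 = 2*f)
-88/t(w(-3)) = -88/(2*5) = -88/10 = -88*⅒ = -44/5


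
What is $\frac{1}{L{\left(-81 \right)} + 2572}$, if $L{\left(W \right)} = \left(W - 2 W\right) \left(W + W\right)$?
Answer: $- \frac{1}{10550} \approx -9.4787 \cdot 10^{-5}$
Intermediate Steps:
$L{\left(W \right)} = - 2 W^{2}$ ($L{\left(W \right)} = - W 2 W = - 2 W^{2}$)
$\frac{1}{L{\left(-81 \right)} + 2572} = \frac{1}{- 2 \left(-81\right)^{2} + 2572} = \frac{1}{\left(-2\right) 6561 + 2572} = \frac{1}{-13122 + 2572} = \frac{1}{-10550} = - \frac{1}{10550}$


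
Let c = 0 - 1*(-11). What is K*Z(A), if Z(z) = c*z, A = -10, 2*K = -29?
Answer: 1595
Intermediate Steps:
K = -29/2 (K = (1/2)*(-29) = -29/2 ≈ -14.500)
c = 11 (c = 0 + 11 = 11)
Z(z) = 11*z
K*Z(A) = -319*(-10)/2 = -29/2*(-110) = 1595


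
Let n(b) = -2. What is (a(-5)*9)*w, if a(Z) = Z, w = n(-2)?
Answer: 90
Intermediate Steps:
w = -2
(a(-5)*9)*w = -5*9*(-2) = -45*(-2) = 90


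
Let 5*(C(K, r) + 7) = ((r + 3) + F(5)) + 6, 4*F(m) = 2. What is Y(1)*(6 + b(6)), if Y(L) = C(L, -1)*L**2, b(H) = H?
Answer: -318/5 ≈ -63.600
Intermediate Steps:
F(m) = 1/2 (F(m) = (1/4)*2 = 1/2)
C(K, r) = -51/10 + r/5 (C(K, r) = -7 + (((r + 3) + 1/2) + 6)/5 = -7 + (((3 + r) + 1/2) + 6)/5 = -7 + ((7/2 + r) + 6)/5 = -7 + (19/2 + r)/5 = -7 + (19/10 + r/5) = -51/10 + r/5)
Y(L) = -53*L**2/10 (Y(L) = (-51/10 + (1/5)*(-1))*L**2 = (-51/10 - 1/5)*L**2 = -53*L**2/10)
Y(1)*(6 + b(6)) = (-53/10*1**2)*(6 + 6) = -53/10*1*12 = -53/10*12 = -318/5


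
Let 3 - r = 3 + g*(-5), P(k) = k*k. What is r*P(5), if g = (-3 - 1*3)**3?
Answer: -27000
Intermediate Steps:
P(k) = k**2
g = -216 (g = (-3 - 3)**3 = (-6)**3 = -216)
r = -1080 (r = 3 - (3 - 216*(-5)) = 3 - (3 + 1080) = 3 - 1*1083 = 3 - 1083 = -1080)
r*P(5) = -1080*5**2 = -1080*25 = -27000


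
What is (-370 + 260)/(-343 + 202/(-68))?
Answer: 3740/11763 ≈ 0.31795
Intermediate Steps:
(-370 + 260)/(-343 + 202/(-68)) = -110/(-343 + 202*(-1/68)) = -110/(-343 - 101/34) = -110/(-11763/34) = -110*(-34/11763) = 3740/11763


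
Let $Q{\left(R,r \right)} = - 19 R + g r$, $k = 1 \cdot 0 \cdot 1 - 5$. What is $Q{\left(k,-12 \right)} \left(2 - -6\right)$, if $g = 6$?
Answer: $184$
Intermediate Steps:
$k = -5$ ($k = 0 \cdot 1 - 5 = 0 - 5 = -5$)
$Q{\left(R,r \right)} = - 19 R + 6 r$
$Q{\left(k,-12 \right)} \left(2 - -6\right) = \left(\left(-19\right) \left(-5\right) + 6 \left(-12\right)\right) \left(2 - -6\right) = \left(95 - 72\right) \left(2 + 6\right) = 23 \cdot 8 = 184$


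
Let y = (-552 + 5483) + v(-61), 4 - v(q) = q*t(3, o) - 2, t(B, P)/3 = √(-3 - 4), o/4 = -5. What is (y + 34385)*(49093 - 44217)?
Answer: 191734072 + 892308*I*√7 ≈ 1.9173e+8 + 2.3608e+6*I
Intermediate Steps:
o = -20 (o = 4*(-5) = -20)
t(B, P) = 3*I*√7 (t(B, P) = 3*√(-3 - 4) = 3*√(-7) = 3*(I*√7) = 3*I*√7)
v(q) = 6 - 3*I*q*√7 (v(q) = 4 - (q*(3*I*√7) - 2) = 4 - (3*I*q*√7 - 2) = 4 - (-2 + 3*I*q*√7) = 4 + (2 - 3*I*q*√7) = 6 - 3*I*q*√7)
y = 4937 + 183*I*√7 (y = (-552 + 5483) + (6 - 3*I*(-61)*√7) = 4931 + (6 + 183*I*√7) = 4937 + 183*I*√7 ≈ 4937.0 + 484.17*I)
(y + 34385)*(49093 - 44217) = ((4937 + 183*I*√7) + 34385)*(49093 - 44217) = (39322 + 183*I*√7)*4876 = 191734072 + 892308*I*√7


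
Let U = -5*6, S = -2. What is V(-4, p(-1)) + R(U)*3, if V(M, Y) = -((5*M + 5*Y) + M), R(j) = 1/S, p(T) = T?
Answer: 55/2 ≈ 27.500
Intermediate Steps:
U = -30
R(j) = -½ (R(j) = 1/(-2) = 1*(-½) = -½)
V(M, Y) = -6*M - 5*Y (V(M, Y) = -(5*Y + 6*M) = -6*M - 5*Y)
V(-4, p(-1)) + R(U)*3 = (-6*(-4) - 5*(-1)) - ½*3 = (24 + 5) - 3/2 = 29 - 3/2 = 55/2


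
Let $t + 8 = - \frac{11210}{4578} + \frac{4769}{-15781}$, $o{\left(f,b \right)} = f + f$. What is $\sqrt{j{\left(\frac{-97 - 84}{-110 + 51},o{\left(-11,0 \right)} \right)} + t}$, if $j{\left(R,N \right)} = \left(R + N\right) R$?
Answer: $\frac{i \sqrt{312643084653805690659}}{2131239831} \approx 8.2964 i$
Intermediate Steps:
$o{\left(f,b \right)} = 2 f$
$j{\left(R,N \right)} = R \left(N + R\right)$ ($j{\left(R,N \right)} = \left(N + R\right) R = R \left(N + R\right)$)
$t = - \frac{388350418}{36122709}$ ($t = -8 + \left(- \frac{11210}{4578} + \frac{4769}{-15781}\right) = -8 + \left(\left(-11210\right) \frac{1}{4578} + 4769 \left(- \frac{1}{15781}\right)\right) = -8 - \frac{99368746}{36122709} = - \frac{388350418}{36122709} \approx -10.751$)
$\sqrt{j{\left(\frac{-97 - 84}{-110 + 51},o{\left(-11,0 \right)} \right)} + t} = \sqrt{\frac{-97 - 84}{-110 + 51} \left(2 \left(-11\right) + \frac{-97 - 84}{-110 + 51}\right) - \frac{388350418}{36122709}} = \sqrt{- \frac{181}{-59} \left(-22 - \frac{181}{-59}\right) - \frac{388350418}{36122709}} = \sqrt{\left(-181\right) \left(- \frac{1}{59}\right) \left(-22 - - \frac{181}{59}\right) - \frac{388350418}{36122709}} = \sqrt{\frac{181 \left(-22 + \frac{181}{59}\right)}{59} - \frac{388350418}{36122709}} = \sqrt{\frac{181}{59} \left(- \frac{1117}{59}\right) - \frac{388350418}{36122709}} = \sqrt{- \frac{202177}{3481} - \frac{388350418}{36122709}} = \sqrt{- \frac{8655028742551}{125743150029}} = \frac{i \sqrt{312643084653805690659}}{2131239831}$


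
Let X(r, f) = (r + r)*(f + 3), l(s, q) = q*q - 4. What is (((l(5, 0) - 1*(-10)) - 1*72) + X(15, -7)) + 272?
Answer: 86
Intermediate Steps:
l(s, q) = -4 + q**2 (l(s, q) = q**2 - 4 = -4 + q**2)
X(r, f) = 2*r*(3 + f) (X(r, f) = (2*r)*(3 + f) = 2*r*(3 + f))
(((l(5, 0) - 1*(-10)) - 1*72) + X(15, -7)) + 272 = ((((-4 + 0**2) - 1*(-10)) - 1*72) + 2*15*(3 - 7)) + 272 = ((((-4 + 0) + 10) - 72) + 2*15*(-4)) + 272 = (((-4 + 10) - 72) - 120) + 272 = ((6 - 72) - 120) + 272 = (-66 - 120) + 272 = -186 + 272 = 86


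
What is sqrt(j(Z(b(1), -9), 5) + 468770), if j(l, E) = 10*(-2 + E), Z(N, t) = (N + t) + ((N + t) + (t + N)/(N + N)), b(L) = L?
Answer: 40*sqrt(293) ≈ 684.69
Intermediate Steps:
Z(N, t) = 2*N + 2*t + (N + t)/(2*N) (Z(N, t) = (N + t) + ((N + t) + (N + t)/((2*N))) = (N + t) + ((N + t) + (N + t)*(1/(2*N))) = (N + t) + ((N + t) + (N + t)/(2*N)) = (N + t) + (N + t + (N + t)/(2*N)) = 2*N + 2*t + (N + t)/(2*N))
j(l, E) = -20 + 10*E
sqrt(j(Z(b(1), -9), 5) + 468770) = sqrt((-20 + 10*5) + 468770) = sqrt((-20 + 50) + 468770) = sqrt(30 + 468770) = sqrt(468800) = 40*sqrt(293)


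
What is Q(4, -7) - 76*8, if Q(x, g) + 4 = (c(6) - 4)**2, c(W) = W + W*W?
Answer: 832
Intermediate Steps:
c(W) = W + W**2
Q(x, g) = 1440 (Q(x, g) = -4 + (6*(1 + 6) - 4)**2 = -4 + (6*7 - 4)**2 = -4 + (42 - 4)**2 = -4 + 38**2 = -4 + 1444 = 1440)
Q(4, -7) - 76*8 = 1440 - 76*8 = 1440 - 608 = 832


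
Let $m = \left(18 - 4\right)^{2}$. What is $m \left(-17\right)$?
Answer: $-3332$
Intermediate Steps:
$m = 196$ ($m = 14^{2} = 196$)
$m \left(-17\right) = 196 \left(-17\right) = -3332$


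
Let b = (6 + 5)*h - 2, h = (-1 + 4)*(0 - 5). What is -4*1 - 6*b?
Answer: 998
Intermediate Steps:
h = -15 (h = 3*(-5) = -15)
b = -167 (b = (6 + 5)*(-15) - 2 = 11*(-15) - 2 = -165 - 2 = -167)
-4*1 - 6*b = -4*1 - 6*(-167) = -4 + 1002 = 998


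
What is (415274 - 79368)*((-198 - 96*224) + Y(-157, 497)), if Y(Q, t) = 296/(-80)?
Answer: -36455374321/5 ≈ -7.2911e+9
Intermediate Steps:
Y(Q, t) = -37/10 (Y(Q, t) = 296*(-1/80) = -37/10)
(415274 - 79368)*((-198 - 96*224) + Y(-157, 497)) = (415274 - 79368)*((-198 - 96*224) - 37/10) = 335906*((-198 - 21504) - 37/10) = 335906*(-21702 - 37/10) = 335906*(-217057/10) = -36455374321/5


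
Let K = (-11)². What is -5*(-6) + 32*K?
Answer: 3902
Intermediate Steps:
K = 121
-5*(-6) + 32*K = -5*(-6) + 32*121 = 30 + 3872 = 3902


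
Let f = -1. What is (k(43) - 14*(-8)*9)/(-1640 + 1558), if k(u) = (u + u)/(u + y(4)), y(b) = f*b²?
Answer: -13651/1107 ≈ -12.332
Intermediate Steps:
y(b) = -b²
k(u) = 2*u/(-16 + u) (k(u) = (u + u)/(u - 1*4²) = (2*u)/(u - 1*16) = (2*u)/(u - 16) = (2*u)/(-16 + u) = 2*u/(-16 + u))
(k(43) - 14*(-8)*9)/(-1640 + 1558) = (2*43/(-16 + 43) - 14*(-8)*9)/(-1640 + 1558) = (2*43/27 + 112*9)/(-82) = (2*43*(1/27) + 1008)*(-1/82) = (86/27 + 1008)*(-1/82) = (27302/27)*(-1/82) = -13651/1107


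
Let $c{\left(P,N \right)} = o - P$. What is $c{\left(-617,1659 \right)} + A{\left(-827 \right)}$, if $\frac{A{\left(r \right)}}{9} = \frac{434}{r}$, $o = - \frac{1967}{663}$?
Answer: $\frac{334085330}{548301} \approx 609.31$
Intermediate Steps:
$o = - \frac{1967}{663}$ ($o = \left(-1967\right) \frac{1}{663} = - \frac{1967}{663} \approx -2.9668$)
$A{\left(r \right)} = \frac{3906}{r}$ ($A{\left(r \right)} = 9 \frac{434}{r} = \frac{3906}{r}$)
$c{\left(P,N \right)} = - \frac{1967}{663} - P$
$c{\left(-617,1659 \right)} + A{\left(-827 \right)} = \left(- \frac{1967}{663} - -617\right) + \frac{3906}{-827} = \left(- \frac{1967}{663} + 617\right) + 3906 \left(- \frac{1}{827}\right) = \frac{407104}{663} - \frac{3906}{827} = \frac{334085330}{548301}$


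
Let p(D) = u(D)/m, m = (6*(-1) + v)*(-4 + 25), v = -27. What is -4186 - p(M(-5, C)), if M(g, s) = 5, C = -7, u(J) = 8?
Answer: -2900890/693 ≈ -4186.0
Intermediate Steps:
m = -693 (m = (6*(-1) - 27)*(-4 + 25) = (-6 - 27)*21 = -33*21 = -693)
p(D) = -8/693 (p(D) = 8/(-693) = 8*(-1/693) = -8/693)
-4186 - p(M(-5, C)) = -4186 - 1*(-8/693) = -4186 + 8/693 = -2900890/693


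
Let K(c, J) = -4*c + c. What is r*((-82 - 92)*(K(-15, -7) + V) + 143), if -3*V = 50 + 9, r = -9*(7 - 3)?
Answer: 153540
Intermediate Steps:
K(c, J) = -3*c
r = -36 (r = -9*4 = -36)
V = -59/3 (V = -(50 + 9)/3 = -⅓*59 = -59/3 ≈ -19.667)
r*((-82 - 92)*(K(-15, -7) + V) + 143) = -36*((-82 - 92)*(-3*(-15) - 59/3) + 143) = -36*(-174*(45 - 59/3) + 143) = -36*(-174*76/3 + 143) = -36*(-4408 + 143) = -36*(-4265) = 153540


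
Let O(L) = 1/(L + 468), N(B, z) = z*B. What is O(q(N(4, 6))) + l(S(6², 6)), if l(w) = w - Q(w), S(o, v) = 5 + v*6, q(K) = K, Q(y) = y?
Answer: 1/492 ≈ 0.0020325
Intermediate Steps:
N(B, z) = B*z
O(L) = 1/(468 + L)
S(o, v) = 5 + 6*v
l(w) = 0 (l(w) = w - w = 0)
O(q(N(4, 6))) + l(S(6², 6)) = 1/(468 + 4*6) + 0 = 1/(468 + 24) + 0 = 1/492 + 0 = 1/492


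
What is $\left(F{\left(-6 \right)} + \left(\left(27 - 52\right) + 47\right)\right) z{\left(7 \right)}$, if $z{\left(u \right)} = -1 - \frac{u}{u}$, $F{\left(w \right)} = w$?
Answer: $-32$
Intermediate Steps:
$z{\left(u \right)} = -2$ ($z{\left(u \right)} = -1 - 1 = -2$)
$\left(F{\left(-6 \right)} + \left(\left(27 - 52\right) + 47\right)\right) z{\left(7 \right)} = \left(-6 + \left(\left(27 - 52\right) + 47\right)\right) \left(-2\right) = \left(-6 + \left(-25 + 47\right)\right) \left(-2\right) = \left(-6 + 22\right) \left(-2\right) = 16 \left(-2\right) = -32$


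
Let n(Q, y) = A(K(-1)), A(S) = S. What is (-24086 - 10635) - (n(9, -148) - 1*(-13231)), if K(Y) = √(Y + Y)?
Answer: -47952 - I*√2 ≈ -47952.0 - 1.4142*I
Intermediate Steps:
K(Y) = √2*√Y (K(Y) = √(2*Y) = √2*√Y)
n(Q, y) = I*√2 (n(Q, y) = √2*√(-1) = √2*I = I*√2)
(-24086 - 10635) - (n(9, -148) - 1*(-13231)) = (-24086 - 10635) - (I*√2 - 1*(-13231)) = -34721 - (I*√2 + 13231) = -34721 - (13231 + I*√2) = -34721 + (-13231 - I*√2) = -47952 - I*√2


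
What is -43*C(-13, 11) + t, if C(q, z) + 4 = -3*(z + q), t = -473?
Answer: -559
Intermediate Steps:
C(q, z) = -4 - 3*q - 3*z (C(q, z) = -4 - 3*(z + q) = -4 - 3*(q + z) = -4 + (-3*q - 3*z) = -4 - 3*q - 3*z)
-43*C(-13, 11) + t = -43*(-4 - 3*(-13) - 3*11) - 473 = -43*(-4 + 39 - 33) - 473 = -43*2 - 473 = -86 - 473 = -559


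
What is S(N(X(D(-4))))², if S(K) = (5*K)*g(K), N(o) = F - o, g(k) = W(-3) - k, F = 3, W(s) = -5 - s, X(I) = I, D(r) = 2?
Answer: 225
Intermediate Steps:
g(k) = -2 - k (g(k) = (-5 - 1*(-3)) - k = (-5 + 3) - k = -2 - k)
N(o) = 3 - o
S(K) = 5*K*(-2 - K) (S(K) = (5*K)*(-2 - K) = 5*K*(-2 - K))
S(N(X(D(-4))))² = (-5*(3 - 1*2)*(2 + (3 - 1*2)))² = (-5*(3 - 2)*(2 + (3 - 2)))² = (-5*1*(2 + 1))² = (-5*1*3)² = (-15)² = 225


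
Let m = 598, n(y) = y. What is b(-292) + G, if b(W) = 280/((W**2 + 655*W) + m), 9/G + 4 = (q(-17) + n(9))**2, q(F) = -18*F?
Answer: -13416649/5228847479 ≈ -0.0025659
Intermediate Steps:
G = 9/99221 (G = 9/(-4 + (-18*(-17) + 9)**2) = 9/(-4 + (306 + 9)**2) = 9/(-4 + 315**2) = 9/(-4 + 99225) = 9/99221 ≈ 9.0707e-5)
b(W) = 280/(598 + W**2 + 655*W) (b(W) = 280/((W**2 + 655*W) + 598) = 280/(598 + W**2 + 655*W))
b(-292) + G = 280/(598 + (-292)**2 + 655*(-292)) + 9/99221 = 280/(598 + 85264 - 191260) + 9/99221 = 280/(-105398) + 9/99221 = 280*(-1/105398) + 9/99221 = -140/52699 + 9/99221 = -13416649/5228847479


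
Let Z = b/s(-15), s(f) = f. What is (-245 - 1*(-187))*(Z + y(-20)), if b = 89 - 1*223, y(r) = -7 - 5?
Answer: 2668/15 ≈ 177.87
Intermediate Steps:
y(r) = -12
b = -134 (b = 89 - 223 = -134)
Z = 134/15 (Z = -134/(-15) = -134*(-1/15) = 134/15 ≈ 8.9333)
(-245 - 1*(-187))*(Z + y(-20)) = (-245 - 1*(-187))*(134/15 - 12) = (-245 + 187)*(-46/15) = -58*(-46/15) = 2668/15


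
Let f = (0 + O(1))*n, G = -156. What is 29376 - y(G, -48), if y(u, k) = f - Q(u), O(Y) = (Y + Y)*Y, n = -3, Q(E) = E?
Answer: 29226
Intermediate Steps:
O(Y) = 2*Y² (O(Y) = (2*Y)*Y = 2*Y²)
f = -6 (f = (0 + 2*1²)*(-3) = (0 + 2*1)*(-3) = (0 + 2)*(-3) = 2*(-3) = -6)
y(u, k) = -6 - u
29376 - y(G, -48) = 29376 - (-6 - 1*(-156)) = 29376 - (-6 + 156) = 29376 - 1*150 = 29376 - 150 = 29226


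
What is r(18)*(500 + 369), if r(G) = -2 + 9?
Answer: 6083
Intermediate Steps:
r(G) = 7
r(18)*(500 + 369) = 7*(500 + 369) = 7*869 = 6083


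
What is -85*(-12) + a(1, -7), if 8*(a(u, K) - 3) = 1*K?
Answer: 8177/8 ≈ 1022.1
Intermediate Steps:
a(u, K) = 3 + K/8 (a(u, K) = 3 + (1*K)/8 = 3 + K/8)
-85*(-12) + a(1, -7) = -85*(-12) + (3 + (1/8)*(-7)) = 1020 + (3 - 7/8) = 1020 + 17/8 = 8177/8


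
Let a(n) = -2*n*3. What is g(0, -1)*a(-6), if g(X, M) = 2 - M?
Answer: 108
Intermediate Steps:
a(n) = -6*n
g(0, -1)*a(-6) = (2 - 1*(-1))*(-6*(-6)) = (2 + 1)*36 = 3*36 = 108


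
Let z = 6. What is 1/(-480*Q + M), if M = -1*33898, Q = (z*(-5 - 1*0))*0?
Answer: -1/33898 ≈ -2.9500e-5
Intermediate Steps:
Q = 0 (Q = (6*(-5 - 1*0))*0 = (6*(-5 + 0))*0 = (6*(-5))*0 = -30*0 = 0)
M = -33898
1/(-480*Q + M) = 1/(-480*0 - 33898) = 1/(0 - 33898) = 1/(-33898) = -1/33898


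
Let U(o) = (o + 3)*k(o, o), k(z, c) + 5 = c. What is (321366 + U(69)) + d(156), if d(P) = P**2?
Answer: 350310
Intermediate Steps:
k(z, c) = -5 + c
U(o) = (-5 + o)*(3 + o) (U(o) = (o + 3)*(-5 + o) = (3 + o)*(-5 + o) = (-5 + o)*(3 + o))
(321366 + U(69)) + d(156) = (321366 + (-5 + 69)*(3 + 69)) + 156**2 = (321366 + 64*72) + 24336 = (321366 + 4608) + 24336 = 325974 + 24336 = 350310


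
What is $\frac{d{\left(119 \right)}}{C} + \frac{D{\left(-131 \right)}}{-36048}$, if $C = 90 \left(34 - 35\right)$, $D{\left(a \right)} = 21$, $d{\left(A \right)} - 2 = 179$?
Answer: $- \frac{1087763}{540720} \approx -2.0117$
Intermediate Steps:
$d{\left(A \right)} = 181$ ($d{\left(A \right)} = 2 + 179 = 181$)
$C = -90$ ($C = 90 \left(-1\right) = -90$)
$\frac{d{\left(119 \right)}}{C} + \frac{D{\left(-131 \right)}}{-36048} = \frac{181}{-90} + \frac{21}{-36048} = 181 \left(- \frac{1}{90}\right) + 21 \left(- \frac{1}{36048}\right) = - \frac{181}{90} - \frac{7}{12016} = - \frac{1087763}{540720}$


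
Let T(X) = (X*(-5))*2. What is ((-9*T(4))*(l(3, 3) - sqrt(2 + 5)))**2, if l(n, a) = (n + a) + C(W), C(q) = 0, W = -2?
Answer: 5572800 - 1555200*sqrt(7) ≈ 1.4581e+6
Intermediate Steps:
l(n, a) = a + n (l(n, a) = (n + a) + 0 = (a + n) + 0 = a + n)
T(X) = -10*X (T(X) = -5*X*2 = -10*X)
((-9*T(4))*(l(3, 3) - sqrt(2 + 5)))**2 = ((-(-90)*4)*((3 + 3) - sqrt(2 + 5)))**2 = ((-9*(-40))*(6 - sqrt(7)))**2 = (360*(6 - sqrt(7)))**2 = (2160 - 360*sqrt(7))**2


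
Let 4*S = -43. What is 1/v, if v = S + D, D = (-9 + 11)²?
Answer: -4/27 ≈ -0.14815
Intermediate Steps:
S = -43/4 (S = (¼)*(-43) = -43/4 ≈ -10.750)
D = 4 (D = 2² = 4)
v = -27/4 (v = -43/4 + 4 = -27/4 ≈ -6.7500)
1/v = 1/(-27/4) = -4/27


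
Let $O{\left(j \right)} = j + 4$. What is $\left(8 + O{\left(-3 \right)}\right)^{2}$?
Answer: $81$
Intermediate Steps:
$O{\left(j \right)} = 4 + j$
$\left(8 + O{\left(-3 \right)}\right)^{2} = \left(8 + \left(4 - 3\right)\right)^{2} = \left(8 + 1\right)^{2} = 9^{2} = 81$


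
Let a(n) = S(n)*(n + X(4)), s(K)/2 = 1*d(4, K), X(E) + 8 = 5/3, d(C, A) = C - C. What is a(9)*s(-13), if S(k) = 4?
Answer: 0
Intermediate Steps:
d(C, A) = 0
X(E) = -19/3 (X(E) = -8 + 5/3 = -19/3)
s(K) = 0 (s(K) = 2*(1*0) = 2*0 = 0)
a(n) = -76/3 + 4*n (a(n) = 4*(n - 19/3) = 4*(-19/3 + n) = -76/3 + 4*n)
a(9)*s(-13) = (-76/3 + 4*9)*0 = (-76/3 + 36)*0 = (32/3)*0 = 0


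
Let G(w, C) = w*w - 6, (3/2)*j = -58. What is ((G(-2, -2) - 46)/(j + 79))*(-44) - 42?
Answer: 114/11 ≈ 10.364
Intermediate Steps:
j = -116/3 (j = (⅔)*(-58) = -116/3 ≈ -38.667)
G(w, C) = -6 + w² (G(w, C) = w² - 6 = -6 + w²)
((G(-2, -2) - 46)/(j + 79))*(-44) - 42 = (((-6 + (-2)²) - 46)/(-116/3 + 79))*(-44) - 42 = (((-6 + 4) - 46)/(121/3))*(-44) - 42 = ((-2 - 46)*(3/121))*(-44) - 42 = -48*3/121*(-44) - 42 = -144/121*(-44) - 42 = 576/11 - 42 = 114/11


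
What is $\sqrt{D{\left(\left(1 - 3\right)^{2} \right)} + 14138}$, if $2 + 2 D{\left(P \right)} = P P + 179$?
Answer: $\frac{7 \sqrt{1162}}{2} \approx 119.31$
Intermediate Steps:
$D{\left(P \right)} = \frac{177}{2} + \frac{P^{2}}{2}$ ($D{\left(P \right)} = -1 + \frac{P P + 179}{2} = -1 + \frac{P^{2} + 179}{2} = -1 + \frac{179 + P^{2}}{2} = -1 + \left(\frac{179}{2} + \frac{P^{2}}{2}\right) = \frac{177}{2} + \frac{P^{2}}{2}$)
$\sqrt{D{\left(\left(1 - 3\right)^{2} \right)} + 14138} = \sqrt{\left(\frac{177}{2} + \frac{\left(\left(1 - 3\right)^{2}\right)^{2}}{2}\right) + 14138} = \sqrt{\left(\frac{177}{2} + \frac{\left(\left(-2\right)^{2}\right)^{2}}{2}\right) + 14138} = \sqrt{\left(\frac{177}{2} + \frac{4^{2}}{2}\right) + 14138} = \sqrt{\left(\frac{177}{2} + \frac{1}{2} \cdot 16\right) + 14138} = \sqrt{\left(\frac{177}{2} + 8\right) + 14138} = \sqrt{\frac{193}{2} + 14138} = \sqrt{\frac{28469}{2}} = \frac{7 \sqrt{1162}}{2}$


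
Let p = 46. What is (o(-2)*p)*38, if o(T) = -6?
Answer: -10488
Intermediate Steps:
(o(-2)*p)*38 = -6*46*38 = -276*38 = -10488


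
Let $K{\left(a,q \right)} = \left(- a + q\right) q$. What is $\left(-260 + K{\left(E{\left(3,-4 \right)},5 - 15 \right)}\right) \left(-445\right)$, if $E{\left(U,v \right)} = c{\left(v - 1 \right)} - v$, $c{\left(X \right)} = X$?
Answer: $75650$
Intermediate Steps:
$E{\left(U,v \right)} = -1$ ($E{\left(U,v \right)} = \left(v - 1\right) - v = \left(-1 + v\right) - v = -1$)
$K{\left(a,q \right)} = q \left(q - a\right)$ ($K{\left(a,q \right)} = \left(q - a\right) q = q \left(q - a\right)$)
$\left(-260 + K{\left(E{\left(3,-4 \right)},5 - 15 \right)}\right) \left(-445\right) = \left(-260 + \left(5 - 15\right) \left(\left(5 - 15\right) - -1\right)\right) \left(-445\right) = \left(-260 + \left(5 - 15\right) \left(\left(5 - 15\right) + 1\right)\right) \left(-445\right) = \left(-260 - 10 \left(-10 + 1\right)\right) \left(-445\right) = \left(-260 - -90\right) \left(-445\right) = \left(-260 + 90\right) \left(-445\right) = \left(-170\right) \left(-445\right) = 75650$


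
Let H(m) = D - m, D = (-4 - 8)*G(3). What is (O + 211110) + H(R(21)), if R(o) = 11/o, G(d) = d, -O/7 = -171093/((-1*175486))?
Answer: 777824090227/3685206 ≈ 2.1107e+5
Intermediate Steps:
O = -1197651/175486 (O = -(-1197651)/((-1*175486)) = -(-1197651)/(-175486) = -(-1197651)*(-1)/175486 = -7*171093/175486 = -1197651/175486 ≈ -6.8248)
D = -36 (D = (-4 - 8)*3 = -12*3 = -36)
H(m) = -36 - m
(O + 211110) + H(R(21)) = (-1197651/175486 + 211110) + (-36 - 11/21) = 37045651809/175486 + (-36 - 11/21) = 37045651809/175486 - 767/21 = 777824090227/3685206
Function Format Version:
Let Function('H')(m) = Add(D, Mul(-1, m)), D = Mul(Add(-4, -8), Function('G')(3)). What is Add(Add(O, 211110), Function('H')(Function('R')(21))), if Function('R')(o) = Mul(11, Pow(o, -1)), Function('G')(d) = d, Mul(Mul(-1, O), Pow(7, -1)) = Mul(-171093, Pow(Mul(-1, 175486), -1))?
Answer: Rational(777824090227, 3685206) ≈ 2.1107e+5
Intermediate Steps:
O = Rational(-1197651, 175486) (O = Mul(-7, Mul(-171093, Pow(Mul(-1, 175486), -1))) = Mul(-7, Mul(-171093, Pow(-175486, -1))) = Mul(-7, Mul(-171093, Rational(-1, 175486))) = Mul(-7, Rational(171093, 175486)) = Rational(-1197651, 175486) ≈ -6.8248)
D = -36 (D = Mul(Add(-4, -8), 3) = Mul(-12, 3) = -36)
Function('H')(m) = Add(-36, Mul(-1, m))
Add(Add(O, 211110), Function('H')(Function('R')(21))) = Add(Add(Rational(-1197651, 175486), 211110), Add(-36, Mul(-1, Mul(11, Pow(21, -1))))) = Add(Rational(37045651809, 175486), Add(-36, Mul(-1, Mul(11, Rational(1, 21))))) = Add(Rational(37045651809, 175486), Add(-36, Mul(-1, Rational(11, 21)))) = Add(Rational(37045651809, 175486), Add(-36, Rational(-11, 21))) = Add(Rational(37045651809, 175486), Rational(-767, 21)) = Rational(777824090227, 3685206)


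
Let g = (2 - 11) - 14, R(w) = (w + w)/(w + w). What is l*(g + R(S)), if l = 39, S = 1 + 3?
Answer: -858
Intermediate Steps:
S = 4
R(w) = 1 (R(w) = (2*w)/((2*w)) = (2*w)*(1/(2*w)) = 1)
g = -23 (g = -9 - 14 = -23)
l*(g + R(S)) = 39*(-23 + 1) = 39*(-22) = -858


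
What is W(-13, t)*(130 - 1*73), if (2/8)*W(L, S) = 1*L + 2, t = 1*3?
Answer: -2508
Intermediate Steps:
t = 3
W(L, S) = 8 + 4*L (W(L, S) = 4*(1*L + 2) = 4*(L + 2) = 4*(2 + L) = 8 + 4*L)
W(-13, t)*(130 - 1*73) = (8 + 4*(-13))*(130 - 1*73) = (8 - 52)*(130 - 73) = -44*57 = -2508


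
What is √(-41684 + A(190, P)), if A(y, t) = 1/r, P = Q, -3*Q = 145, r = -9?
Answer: I*√375157/3 ≈ 204.17*I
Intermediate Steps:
Q = -145/3 (Q = -⅓*145 = -145/3 ≈ -48.333)
P = -145/3 ≈ -48.333
A(y, t) = -⅑ (A(y, t) = 1/(-9) = -⅑)
√(-41684 + A(190, P)) = √(-41684 - ⅑) = √(-375157/9) = I*√375157/3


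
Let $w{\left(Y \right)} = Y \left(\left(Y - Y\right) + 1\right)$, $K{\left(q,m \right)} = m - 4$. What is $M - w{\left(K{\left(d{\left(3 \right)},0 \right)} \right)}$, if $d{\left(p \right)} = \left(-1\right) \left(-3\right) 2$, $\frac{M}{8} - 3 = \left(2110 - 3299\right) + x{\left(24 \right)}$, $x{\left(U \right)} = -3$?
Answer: $-9508$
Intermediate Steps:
$M = -9512$ ($M = 24 + 8 \left(\left(2110 - 3299\right) - 3\right) = 24 + 8 \left(-1189 - 3\right) = 24 + 8 \left(-1192\right) = 24 - 9536 = -9512$)
$d{\left(p \right)} = 6$ ($d{\left(p \right)} = 3 \cdot 2 = 6$)
$K{\left(q,m \right)} = -4 + m$ ($K{\left(q,m \right)} = m - 4 = -4 + m$)
$w{\left(Y \right)} = Y$ ($w{\left(Y \right)} = Y \left(0 + 1\right) = Y 1 = Y$)
$M - w{\left(K{\left(d{\left(3 \right)},0 \right)} \right)} = -9512 - \left(-4 + 0\right) = -9512 - -4 = -9512 + 4 = -9508$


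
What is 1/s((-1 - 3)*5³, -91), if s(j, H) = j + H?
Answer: -1/591 ≈ -0.0016920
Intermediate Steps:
s(j, H) = H + j
1/s((-1 - 3)*5³, -91) = 1/(-91 + (-1 - 3)*5³) = 1/(-91 - 4*125) = 1/(-91 - 500) = 1/(-591) = -1/591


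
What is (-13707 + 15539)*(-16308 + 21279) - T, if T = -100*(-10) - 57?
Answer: 9105929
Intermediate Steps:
T = 943 (T = 1000 - 57 = 943)
(-13707 + 15539)*(-16308 + 21279) - T = (-13707 + 15539)*(-16308 + 21279) - 1*943 = 1832*4971 - 943 = 9106872 - 943 = 9105929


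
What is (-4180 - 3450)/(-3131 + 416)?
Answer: 1526/543 ≈ 2.8103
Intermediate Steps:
(-4180 - 3450)/(-3131 + 416) = -7630/(-2715) = -7630*(-1/2715) = 1526/543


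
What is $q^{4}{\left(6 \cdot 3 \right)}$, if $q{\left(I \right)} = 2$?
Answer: $16$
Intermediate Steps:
$q^{4}{\left(6 \cdot 3 \right)} = 2^{4} = 16$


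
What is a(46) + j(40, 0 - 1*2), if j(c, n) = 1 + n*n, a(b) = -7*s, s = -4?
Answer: 33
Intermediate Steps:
a(b) = 28 (a(b) = -7*(-4) = 28)
j(c, n) = 1 + n²
a(46) + j(40, 0 - 1*2) = 28 + (1 + (0 - 1*2)²) = 28 + (1 + (0 - 2)²) = 28 + (1 + (-2)²) = 28 + (1 + 4) = 28 + 5 = 33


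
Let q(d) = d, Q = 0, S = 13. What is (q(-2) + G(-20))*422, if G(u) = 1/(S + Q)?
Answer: -10550/13 ≈ -811.54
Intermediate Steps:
G(u) = 1/13 (G(u) = 1/(13 + 0) = 1/13)
(q(-2) + G(-20))*422 = (-2 + 1/13)*422 = -25/13*422 = -10550/13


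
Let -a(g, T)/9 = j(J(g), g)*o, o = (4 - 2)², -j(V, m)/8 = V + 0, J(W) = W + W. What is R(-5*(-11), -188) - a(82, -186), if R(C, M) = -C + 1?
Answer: -47286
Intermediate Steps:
J(W) = 2*W
j(V, m) = -8*V (j(V, m) = -8*(V + 0) = -8*V)
o = 4 (o = 2² = 4)
R(C, M) = 1 - C
a(g, T) = 576*g (a(g, T) = -9*(-16*g)*4 = -(-576)*g = 576*g)
R(-5*(-11), -188) - a(82, -186) = (1 - (-5)*(-11)) - 576*82 = (1 - 1*55) - 1*47232 = (1 - 55) - 47232 = -54 - 47232 = -47286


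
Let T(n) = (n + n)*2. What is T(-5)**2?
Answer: 400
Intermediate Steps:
T(n) = 4*n (T(n) = (2*n)*2 = 4*n)
T(-5)**2 = (4*(-5))**2 = (-20)**2 = 400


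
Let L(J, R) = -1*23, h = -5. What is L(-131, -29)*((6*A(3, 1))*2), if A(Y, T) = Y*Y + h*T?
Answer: -1104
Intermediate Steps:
A(Y, T) = Y² - 5*T (A(Y, T) = Y*Y - 5*T = Y² - 5*T)
L(J, R) = -23
L(-131, -29)*((6*A(3, 1))*2) = -23*6*(3² - 5*1)*2 = -23*6*(9 - 5)*2 = -23*6*4*2 = -552*2 = -23*48 = -1104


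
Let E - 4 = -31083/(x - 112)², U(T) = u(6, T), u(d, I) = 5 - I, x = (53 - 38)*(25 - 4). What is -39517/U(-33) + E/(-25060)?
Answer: -20404556885397/19621253260 ≈ -1039.9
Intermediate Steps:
x = 315 (x = 15*21 = 315)
U(T) = 5 - T
E = 133753/41209 (E = 4 - 31083/(315 - 112)² = 4 - 31083/(203²) = 4 - 31083/41209 = 133753/41209 ≈ 3.2457)
-39517/U(-33) + E/(-25060) = -39517/(5 - 1*(-33)) + (133753/41209)/(-25060) = -39517/(5 + 33) + (133753/41209)*(-1/25060) = -39517/38 - 133753/1032697540 = -20404556885397/19621253260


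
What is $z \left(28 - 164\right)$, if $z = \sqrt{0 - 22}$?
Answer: $- 136 i \sqrt{22} \approx - 637.9 i$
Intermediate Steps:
$z = i \sqrt{22}$ ($z = \sqrt{-22} = i \sqrt{22} \approx 4.6904 i$)
$z \left(28 - 164\right) = i \sqrt{22} \left(28 - 164\right) = i \sqrt{22} \left(-136\right) = - 136 i \sqrt{22}$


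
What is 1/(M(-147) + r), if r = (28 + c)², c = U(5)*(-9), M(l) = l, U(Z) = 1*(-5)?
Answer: 1/5182 ≈ 0.00019298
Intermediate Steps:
U(Z) = -5
c = 45 (c = -5*(-9) = 45)
r = 5329 (r = (28 + 45)² = 73² = 5329)
1/(M(-147) + r) = 1/(-147 + 5329) = 1/5182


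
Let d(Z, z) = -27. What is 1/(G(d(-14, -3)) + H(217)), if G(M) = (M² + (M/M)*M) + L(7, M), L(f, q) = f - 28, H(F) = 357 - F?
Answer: 1/821 ≈ 0.0012180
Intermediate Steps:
L(f, q) = -28 + f
G(M) = -21 + M + M² (G(M) = (M² + (M/M)*M) + (-28 + 7) = (M² + 1*M) - 21 = (M² + M) - 21 = (M + M²) - 21 = -21 + M + M²)
1/(G(d(-14, -3)) + H(217)) = 1/((-21 - 27 + (-27)²) + (357 - 1*217)) = 1/((-21 - 27 + 729) + (357 - 217)) = 1/(681 + 140) = 1/821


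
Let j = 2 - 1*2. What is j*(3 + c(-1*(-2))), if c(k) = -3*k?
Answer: 0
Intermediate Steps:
j = 0 (j = 2 - 2 = 0)
j*(3 + c(-1*(-2))) = 0*(3 - (-3)*(-2)) = 0*(3 - 3*2) = 0*(3 - 6) = 0*(-3) = 0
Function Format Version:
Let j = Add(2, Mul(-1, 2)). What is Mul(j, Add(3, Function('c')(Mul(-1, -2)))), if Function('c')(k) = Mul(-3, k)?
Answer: 0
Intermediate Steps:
j = 0 (j = Add(2, -2) = 0)
Mul(j, Add(3, Function('c')(Mul(-1, -2)))) = Mul(0, Add(3, Mul(-3, Mul(-1, -2)))) = Mul(0, Add(3, Mul(-3, 2))) = Mul(0, Add(3, -6)) = Mul(0, -3) = 0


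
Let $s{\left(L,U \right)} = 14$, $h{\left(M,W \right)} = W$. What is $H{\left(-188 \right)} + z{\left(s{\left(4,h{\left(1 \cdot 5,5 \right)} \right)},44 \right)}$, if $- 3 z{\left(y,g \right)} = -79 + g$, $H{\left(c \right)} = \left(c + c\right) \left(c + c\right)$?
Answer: $\frac{424163}{3} \approx 1.4139 \cdot 10^{5}$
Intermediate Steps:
$H{\left(c \right)} = 4 c^{2}$ ($H{\left(c \right)} = 2 c 2 c = 4 c^{2}$)
$z{\left(y,g \right)} = \frac{79}{3} - \frac{g}{3}$ ($z{\left(y,g \right)} = - \frac{-79 + g}{3} = \frac{79}{3} - \frac{g}{3}$)
$H{\left(-188 \right)} + z{\left(s{\left(4,h{\left(1 \cdot 5,5 \right)} \right)},44 \right)} = 4 \left(-188\right)^{2} + \left(\frac{79}{3} - \frac{44}{3}\right) = 4 \cdot 35344 + \left(\frac{79}{3} - \frac{44}{3}\right) = 141376 + \frac{35}{3} = \frac{424163}{3}$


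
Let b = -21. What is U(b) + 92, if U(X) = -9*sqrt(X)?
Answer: 92 - 9*I*sqrt(21) ≈ 92.0 - 41.243*I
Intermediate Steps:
U(b) + 92 = -9*I*sqrt(21) + 92 = 92 - 9*I*sqrt(21)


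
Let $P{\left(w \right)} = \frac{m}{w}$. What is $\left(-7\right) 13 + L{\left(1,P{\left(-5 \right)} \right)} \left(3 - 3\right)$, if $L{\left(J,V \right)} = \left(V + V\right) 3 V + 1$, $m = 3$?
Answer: $-91$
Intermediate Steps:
$P{\left(w \right)} = \frac{3}{w}$
$L{\left(J,V \right)} = 1 + 6 V^{2}$ ($L{\left(J,V \right)} = 2 V 3 V + 1 = 6 V V + 1 = 6 V^{2} + 1 = 1 + 6 V^{2}$)
$\left(-7\right) 13 + L{\left(1,P{\left(-5 \right)} \right)} \left(3 - 3\right) = \left(-7\right) 13 + \left(1 + 6 \left(\frac{3}{-5}\right)^{2}\right) \left(3 - 3\right) = -91 + \left(1 + 6 \left(3 \left(- \frac{1}{5}\right)\right)^{2}\right) 0 = -91 + \left(1 + 6 \left(- \frac{3}{5}\right)^{2}\right) 0 = -91 + \left(1 + 6 \cdot \frac{9}{25}\right) 0 = -91 + \left(1 + \frac{54}{25}\right) 0 = -91 + \frac{79}{25} \cdot 0 = -91 + 0 = -91$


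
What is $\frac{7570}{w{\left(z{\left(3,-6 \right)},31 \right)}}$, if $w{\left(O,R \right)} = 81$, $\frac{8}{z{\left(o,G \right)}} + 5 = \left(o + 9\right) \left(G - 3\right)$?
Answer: $\frac{7570}{81} \approx 93.457$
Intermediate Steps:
$z{\left(o,G \right)} = \frac{8}{-5 + \left(-3 + G\right) \left(9 + o\right)}$ ($z{\left(o,G \right)} = \frac{8}{-5 + \left(o + 9\right) \left(G - 3\right)} = \frac{8}{-5 + \left(9 + o\right) \left(-3 + G\right)} = \frac{8}{-5 + \left(-3 + G\right) \left(9 + o\right)}$)
$\frac{7570}{w{\left(z{\left(3,-6 \right)},31 \right)}} = \frac{7570}{81}$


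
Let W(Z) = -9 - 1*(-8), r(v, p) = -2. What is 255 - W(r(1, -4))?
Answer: 256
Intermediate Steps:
W(Z) = -1 (W(Z) = -9 + 8 = -1)
255 - W(r(1, -4)) = 255 - 1*(-1) = 255 + 1 = 256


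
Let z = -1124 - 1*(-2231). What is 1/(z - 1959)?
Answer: -1/852 ≈ -0.0011737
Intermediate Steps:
z = 1107 (z = -1124 + 2231 = 1107)
1/(z - 1959) = 1/(1107 - 1959) = 1/(-852) = -1/852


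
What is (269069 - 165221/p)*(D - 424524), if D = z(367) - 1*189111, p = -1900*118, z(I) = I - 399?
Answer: -37019728733032007/224200 ≈ -1.6512e+11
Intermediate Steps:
z(I) = -399 + I
p = -224200
D = -189143 (D = (-399 + 367) - 1*189111 = -32 - 189111 = -189143)
(269069 - 165221/p)*(D - 424524) = (269069 - 165221/(-224200))*(-189143 - 424524) = (269069 - 165221*(-1/224200))*(-613667) = (269069 + 165221/224200)*(-613667) = (60325435021/224200)*(-613667) = -37019728733032007/224200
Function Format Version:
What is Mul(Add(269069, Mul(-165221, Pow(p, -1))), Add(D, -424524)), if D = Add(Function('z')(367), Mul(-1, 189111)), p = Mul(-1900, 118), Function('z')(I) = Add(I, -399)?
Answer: Rational(-37019728733032007, 224200) ≈ -1.6512e+11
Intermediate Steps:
Function('z')(I) = Add(-399, I)
p = -224200
D = -189143 (D = Add(Add(-399, 367), Mul(-1, 189111)) = Add(-32, -189111) = -189143)
Mul(Add(269069, Mul(-165221, Pow(p, -1))), Add(D, -424524)) = Mul(Add(269069, Mul(-165221, Pow(-224200, -1))), Add(-189143, -424524)) = Mul(Add(269069, Mul(-165221, Rational(-1, 224200))), -613667) = Mul(Add(269069, Rational(165221, 224200)), -613667) = Mul(Rational(60325435021, 224200), -613667) = Rational(-37019728733032007, 224200)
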